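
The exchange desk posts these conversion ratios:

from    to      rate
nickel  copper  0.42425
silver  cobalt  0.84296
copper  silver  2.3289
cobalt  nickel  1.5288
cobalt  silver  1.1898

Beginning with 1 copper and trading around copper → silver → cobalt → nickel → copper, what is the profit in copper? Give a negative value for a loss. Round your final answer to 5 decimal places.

0.27330

1 copper × 2.3289 = 2.3289 silver
2.3289 silver × 0.84296 = 1.963169544 cobalt
1.963169544 cobalt × 1.5288 = 3.0012935988672 nickel
3.0012935988672 nickel × 0.42425 = 1.2732988093194096 copper
Net change: 1.2732988093194096 − 1 = 0.2732988093194096 copper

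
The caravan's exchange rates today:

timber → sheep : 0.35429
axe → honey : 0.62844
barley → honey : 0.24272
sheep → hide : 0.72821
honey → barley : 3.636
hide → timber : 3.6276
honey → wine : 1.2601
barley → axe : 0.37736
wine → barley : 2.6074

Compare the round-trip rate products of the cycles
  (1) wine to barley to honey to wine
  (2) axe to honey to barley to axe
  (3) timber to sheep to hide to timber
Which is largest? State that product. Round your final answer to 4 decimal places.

(1) 2.6074 × 0.24272 × 1.2601 = 0.79748
(2) 0.62844 × 3.636 × 0.37736 = 0.86227
(3) 0.35429 × 0.72821 × 3.6276 = 0.93591
Highest is cycle (3) at 0.9359 (≤1, no arbitrage).

0.9359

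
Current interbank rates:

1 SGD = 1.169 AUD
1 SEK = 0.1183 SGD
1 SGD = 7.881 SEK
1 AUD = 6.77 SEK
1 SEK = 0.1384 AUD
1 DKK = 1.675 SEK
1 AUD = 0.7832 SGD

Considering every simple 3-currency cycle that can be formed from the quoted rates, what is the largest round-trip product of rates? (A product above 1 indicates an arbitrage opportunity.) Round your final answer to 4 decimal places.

AUD→SEK→SGD→AUD: 6.77 × 0.1183 × 1.169 = 0.93624
AUD→SGD→SEK→AUD: 0.7832 × 7.881 × 0.1384 = 0.85426
Maximum is AUD→SEK→SGD→AUD at 0.9362; no arbitrage — every cycle loses value.

0.9362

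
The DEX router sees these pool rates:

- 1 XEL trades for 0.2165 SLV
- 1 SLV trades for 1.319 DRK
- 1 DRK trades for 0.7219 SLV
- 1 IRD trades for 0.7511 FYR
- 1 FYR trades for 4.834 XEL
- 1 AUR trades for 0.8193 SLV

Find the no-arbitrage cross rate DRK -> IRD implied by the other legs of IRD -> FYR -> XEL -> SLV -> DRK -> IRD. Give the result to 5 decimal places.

Known legs of the cycle: 0.7511 × 4.834 × 0.2165 × 1.319 = 1.0368289246049
For no arbitrage the full-cycle product must be 1, so the missing rate is 1 / 1.0368289246049 ≈ 0.9644793.

0.96448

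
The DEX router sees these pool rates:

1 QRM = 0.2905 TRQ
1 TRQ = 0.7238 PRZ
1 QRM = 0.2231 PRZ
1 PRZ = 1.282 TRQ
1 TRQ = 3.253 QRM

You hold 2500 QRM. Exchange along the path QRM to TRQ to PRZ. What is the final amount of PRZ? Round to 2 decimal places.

525.66

2500 QRM × 0.2905 = 726.25 TRQ
726.25 TRQ × 0.7238 = 525.65975 PRZ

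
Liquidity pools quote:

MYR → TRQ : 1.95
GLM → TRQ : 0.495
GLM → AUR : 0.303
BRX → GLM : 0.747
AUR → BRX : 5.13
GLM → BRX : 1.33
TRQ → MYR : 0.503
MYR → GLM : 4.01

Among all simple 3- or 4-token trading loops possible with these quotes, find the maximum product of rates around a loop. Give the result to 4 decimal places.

GLM→AUR→BRX→GLM: 0.303 × 5.13 × 0.747 = 1.16113
GLM→TRQ→MYR→GLM: 0.495 × 0.503 × 4.01 = 0.99843
Maximum is GLM→AUR→BRX→GLM at 1.1611; arbitrage exists.

1.1611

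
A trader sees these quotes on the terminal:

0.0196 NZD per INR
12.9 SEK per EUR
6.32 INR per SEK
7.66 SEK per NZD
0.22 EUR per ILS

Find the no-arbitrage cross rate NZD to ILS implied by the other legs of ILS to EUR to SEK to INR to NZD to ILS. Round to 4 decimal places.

2.8446

Known legs of the cycle: 0.22 × 12.9 × 6.32 × 0.0196 = 0.351548736
For no arbitrage the full-cycle product must be 1, so the missing rate is 1 / 0.351548736 ≈ 2.844556.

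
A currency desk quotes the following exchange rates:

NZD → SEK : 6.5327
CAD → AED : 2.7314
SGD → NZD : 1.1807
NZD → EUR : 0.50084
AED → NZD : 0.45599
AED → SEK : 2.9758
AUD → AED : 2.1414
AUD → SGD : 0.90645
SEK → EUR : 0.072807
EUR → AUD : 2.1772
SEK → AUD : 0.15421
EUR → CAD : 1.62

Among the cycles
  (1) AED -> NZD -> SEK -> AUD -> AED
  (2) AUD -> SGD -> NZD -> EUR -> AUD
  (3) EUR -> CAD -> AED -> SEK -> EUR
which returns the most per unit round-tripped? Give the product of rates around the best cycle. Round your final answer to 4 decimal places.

(1) 0.45599 × 6.5327 × 0.15421 × 2.1414 = 0.98369
(2) 0.90645 × 1.1807 × 0.50084 × 2.1772 = 1.16703
(3) 1.62 × 2.7314 × 2.9758 × 0.072807 = 0.95869
Highest is cycle (2) at 1.1670 (>1, arbitrage).

1.1670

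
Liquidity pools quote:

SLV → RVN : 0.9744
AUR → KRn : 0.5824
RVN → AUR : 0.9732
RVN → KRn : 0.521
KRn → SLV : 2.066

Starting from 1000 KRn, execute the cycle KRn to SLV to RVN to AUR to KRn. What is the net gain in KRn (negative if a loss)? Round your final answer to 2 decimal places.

1000 KRn × 2.066 = 2066 SLV
2066 SLV × 0.9744 = 2013.1104 RVN
2013.1104 RVN × 0.9732 = 1959.15904128 AUR
1959.15904128 AUR × 0.5824 = 1141.014225641472 KRn
Net change: 1141.014225641472 − 1000 = 141.014225641472 KRn

141.01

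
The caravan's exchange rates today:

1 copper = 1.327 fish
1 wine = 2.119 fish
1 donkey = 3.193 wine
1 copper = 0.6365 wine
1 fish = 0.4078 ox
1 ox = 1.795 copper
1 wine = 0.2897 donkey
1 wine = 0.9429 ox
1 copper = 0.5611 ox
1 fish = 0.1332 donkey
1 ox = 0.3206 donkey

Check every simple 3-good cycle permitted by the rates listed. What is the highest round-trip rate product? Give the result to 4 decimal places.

copper→wine→ox→copper: 0.6365 × 0.9429 × 1.795 = 1.07728
copper→fish→ox→copper: 1.327 × 0.4078 × 1.795 = 0.97137
wine→ox→donkey→wine: 0.9429 × 0.3206 × 3.193 = 0.96522
wine→fish→donkey→wine: 2.119 × 0.1332 × 3.193 = 0.90123
Maximum is copper→wine→ox→copper at 1.0773; arbitrage exists.

1.0773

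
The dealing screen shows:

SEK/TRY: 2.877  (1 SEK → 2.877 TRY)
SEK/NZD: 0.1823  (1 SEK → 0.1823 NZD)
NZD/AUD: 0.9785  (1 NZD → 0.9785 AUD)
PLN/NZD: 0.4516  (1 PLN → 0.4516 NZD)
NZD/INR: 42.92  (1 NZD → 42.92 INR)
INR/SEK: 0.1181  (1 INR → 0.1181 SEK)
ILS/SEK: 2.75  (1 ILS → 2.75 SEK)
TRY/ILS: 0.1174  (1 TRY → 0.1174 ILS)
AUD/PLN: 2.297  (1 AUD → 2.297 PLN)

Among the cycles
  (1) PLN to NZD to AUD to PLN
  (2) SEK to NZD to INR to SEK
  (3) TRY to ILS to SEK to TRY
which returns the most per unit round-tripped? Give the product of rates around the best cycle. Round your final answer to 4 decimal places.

(1) 0.4516 × 0.9785 × 2.297 = 1.01502
(2) 0.1823 × 42.92 × 0.1181 = 0.92405
(3) 0.1174 × 2.75 × 2.877 = 0.92884
Highest is cycle (1) at 1.0150 (>1, arbitrage).

1.0150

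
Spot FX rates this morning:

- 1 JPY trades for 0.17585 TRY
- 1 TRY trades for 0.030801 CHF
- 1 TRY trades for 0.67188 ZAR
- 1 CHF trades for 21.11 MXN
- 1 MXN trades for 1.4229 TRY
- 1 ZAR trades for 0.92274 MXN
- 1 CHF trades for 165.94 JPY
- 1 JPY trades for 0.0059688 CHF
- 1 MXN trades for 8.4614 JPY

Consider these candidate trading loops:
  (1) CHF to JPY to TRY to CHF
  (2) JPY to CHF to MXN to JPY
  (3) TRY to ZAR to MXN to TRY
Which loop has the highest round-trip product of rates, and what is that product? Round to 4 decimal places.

1.0661

(1) 165.94 × 0.17585 × 0.030801 = 0.89879
(2) 0.0059688 × 21.11 × 8.4614 = 1.06615
(3) 0.67188 × 0.92274 × 1.4229 = 0.88216
Highest is cycle (2) at 1.0661 (>1, arbitrage).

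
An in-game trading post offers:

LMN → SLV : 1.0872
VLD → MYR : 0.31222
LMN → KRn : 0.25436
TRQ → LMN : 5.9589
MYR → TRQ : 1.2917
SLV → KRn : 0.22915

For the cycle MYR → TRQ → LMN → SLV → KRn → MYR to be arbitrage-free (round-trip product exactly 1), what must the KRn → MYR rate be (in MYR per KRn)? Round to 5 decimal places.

0.52149

Known legs of the cycle: 1.2917 × 5.9589 × 1.0872 × 0.22915 = 1.9175957663858244
For no arbitrage the full-cycle product must be 1, so the missing rate is 1 / 1.9175957663858244 ≈ 0.5214863.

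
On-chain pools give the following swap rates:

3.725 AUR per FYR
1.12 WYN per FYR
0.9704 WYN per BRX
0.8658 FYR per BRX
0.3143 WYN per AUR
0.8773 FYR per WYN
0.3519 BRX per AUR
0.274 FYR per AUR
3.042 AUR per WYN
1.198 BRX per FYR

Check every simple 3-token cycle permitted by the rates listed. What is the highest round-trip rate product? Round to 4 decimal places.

1.1349

BRX→FYR→AUR→BRX: 0.8658 × 3.725 × 0.3519 = 1.13491
BRX→WYN→AUR→BRX: 0.9704 × 3.042 × 0.3519 = 1.03879
WYN→FYR→AUR→WYN: 0.8773 × 3.725 × 0.3143 = 1.02711
BRX→WYN→FYR→BRX: 0.9704 × 0.8773 × 1.198 = 1.01990
WYN→AUR→FYR→WYN: 3.042 × 0.274 × 1.12 = 0.93353
Maximum is BRX→FYR→AUR→BRX at 1.1349; arbitrage exists.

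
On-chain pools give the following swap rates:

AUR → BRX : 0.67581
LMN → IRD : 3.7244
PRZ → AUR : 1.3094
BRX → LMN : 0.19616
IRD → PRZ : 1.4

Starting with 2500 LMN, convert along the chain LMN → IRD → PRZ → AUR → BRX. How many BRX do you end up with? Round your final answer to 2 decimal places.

11535.10

2500 LMN × 3.7244 = 9311 IRD
9311 IRD × 1.4 = 13035.4 PRZ
13035.4 PRZ × 1.3094 = 17068.55276 AUR
17068.55276 AUR × 0.67581 = 11535.0986407356 BRX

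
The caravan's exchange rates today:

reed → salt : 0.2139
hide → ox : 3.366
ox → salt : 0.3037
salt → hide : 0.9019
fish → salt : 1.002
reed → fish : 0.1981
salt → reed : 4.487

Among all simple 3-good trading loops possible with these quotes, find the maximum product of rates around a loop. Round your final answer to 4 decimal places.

0.9220

salt→hide→ox→salt: 0.9019 × 3.366 × 0.3037 = 0.92197
salt→reed→fish→salt: 4.487 × 0.1981 × 1.002 = 0.89065
Maximum is salt→hide→ox→salt at 0.9220; no arbitrage — every cycle loses value.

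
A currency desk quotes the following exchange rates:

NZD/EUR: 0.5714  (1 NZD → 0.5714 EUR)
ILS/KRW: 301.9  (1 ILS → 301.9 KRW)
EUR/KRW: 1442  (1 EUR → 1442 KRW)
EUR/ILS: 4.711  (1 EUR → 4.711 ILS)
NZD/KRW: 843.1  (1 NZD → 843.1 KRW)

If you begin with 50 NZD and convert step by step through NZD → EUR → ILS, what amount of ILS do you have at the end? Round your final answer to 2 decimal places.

50 NZD × 0.5714 = 28.57 EUR
28.57 EUR × 4.711 = 134.59327 ILS

134.59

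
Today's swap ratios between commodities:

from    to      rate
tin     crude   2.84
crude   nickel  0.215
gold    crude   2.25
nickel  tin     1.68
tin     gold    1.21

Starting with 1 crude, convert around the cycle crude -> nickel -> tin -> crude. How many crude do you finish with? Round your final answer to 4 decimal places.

1 crude × 0.215 = 0.215 nickel
0.215 nickel × 1.68 = 0.3612 tin
0.3612 tin × 2.84 = 1.025808 crude

1.0258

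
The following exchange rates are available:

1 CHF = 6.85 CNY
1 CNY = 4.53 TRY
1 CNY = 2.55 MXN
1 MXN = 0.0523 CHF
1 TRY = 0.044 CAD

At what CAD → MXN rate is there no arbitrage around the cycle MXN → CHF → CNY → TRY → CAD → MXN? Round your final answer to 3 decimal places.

14.004

Known legs of the cycle: 0.0523 × 6.85 × 4.53 × 0.044 = 0.0714073866
For no arbitrage the full-cycle product must be 1, so the missing rate is 1 / 0.0714073866 ≈ 14.00415.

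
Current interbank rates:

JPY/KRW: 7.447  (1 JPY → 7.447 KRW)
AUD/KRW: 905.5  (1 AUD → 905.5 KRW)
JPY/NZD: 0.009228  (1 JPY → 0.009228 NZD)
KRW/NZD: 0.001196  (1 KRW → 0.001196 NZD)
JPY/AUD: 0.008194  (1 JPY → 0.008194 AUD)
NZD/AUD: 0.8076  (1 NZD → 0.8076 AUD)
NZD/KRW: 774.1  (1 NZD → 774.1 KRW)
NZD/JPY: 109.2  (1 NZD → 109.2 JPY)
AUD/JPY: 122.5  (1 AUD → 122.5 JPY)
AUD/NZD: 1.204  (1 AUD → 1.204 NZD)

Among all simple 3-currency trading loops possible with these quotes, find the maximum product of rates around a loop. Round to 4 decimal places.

1.0773

NZD→JPY→AUD→NZD: 109.2 × 0.008194 × 1.204 = 1.07732
KRW→NZD→JPY→KRW: 0.001196 × 109.2 × 7.447 = 0.97260
NZD→AUD→JPY→NZD: 0.8076 × 122.5 × 0.009228 = 0.91294
KRW→NZD→AUD→KRW: 0.001196 × 0.8076 × 905.5 = 0.87461
Maximum is NZD→JPY→AUD→NZD at 1.0773; arbitrage exists.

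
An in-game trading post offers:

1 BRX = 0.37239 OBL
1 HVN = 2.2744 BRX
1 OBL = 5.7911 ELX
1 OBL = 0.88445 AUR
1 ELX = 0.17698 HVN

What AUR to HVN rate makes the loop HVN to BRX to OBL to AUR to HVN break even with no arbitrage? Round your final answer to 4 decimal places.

1.3349

Known legs of the cycle: 2.2744 × 0.37239 × 0.88445 = 0.7490971470612
For no arbitrage the full-cycle product must be 1, so the missing rate is 1 / 0.7490971470612 ≈ 1.334940.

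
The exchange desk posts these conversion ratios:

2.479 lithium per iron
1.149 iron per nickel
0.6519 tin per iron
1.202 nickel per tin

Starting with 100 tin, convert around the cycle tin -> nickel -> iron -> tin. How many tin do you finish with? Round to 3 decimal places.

100 tin × 1.202 = 120.2 nickel
120.2 nickel × 1.149 = 138.1098 iron
138.1098 iron × 0.6519 = 90.03377862 tin

90.034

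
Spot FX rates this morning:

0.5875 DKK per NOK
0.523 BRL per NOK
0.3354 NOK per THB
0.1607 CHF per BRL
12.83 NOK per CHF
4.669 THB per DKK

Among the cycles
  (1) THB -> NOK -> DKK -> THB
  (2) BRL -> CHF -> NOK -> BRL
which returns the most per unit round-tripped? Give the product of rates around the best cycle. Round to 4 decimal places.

1.0783

(1) 0.3354 × 0.5875 × 4.669 = 0.92001
(2) 0.1607 × 12.83 × 0.523 = 1.07831
Highest is cycle (2) at 1.0783 (>1, arbitrage).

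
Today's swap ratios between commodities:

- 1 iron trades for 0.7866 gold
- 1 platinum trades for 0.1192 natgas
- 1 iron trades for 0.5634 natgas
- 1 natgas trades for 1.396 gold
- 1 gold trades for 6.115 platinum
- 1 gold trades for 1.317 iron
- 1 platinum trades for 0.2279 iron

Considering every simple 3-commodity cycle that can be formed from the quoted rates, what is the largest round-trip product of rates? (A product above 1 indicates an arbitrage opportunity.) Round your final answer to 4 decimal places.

1.0962

gold→platinum→iron→gold: 6.115 × 0.2279 × 0.7866 = 1.09621
gold→iron→natgas→gold: 1.317 × 0.5634 × 1.396 = 1.03583
gold→platinum→natgas→gold: 6.115 × 0.1192 × 1.396 = 1.01756
Maximum is gold→platinum→iron→gold at 1.0962; arbitrage exists.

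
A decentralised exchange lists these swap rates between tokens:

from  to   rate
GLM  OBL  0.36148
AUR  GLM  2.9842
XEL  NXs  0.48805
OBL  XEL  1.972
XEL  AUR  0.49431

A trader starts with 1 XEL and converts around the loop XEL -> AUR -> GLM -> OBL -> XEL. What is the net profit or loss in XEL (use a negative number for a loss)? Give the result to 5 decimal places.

1 XEL × 0.49431 = 0.49431 AUR
0.49431 AUR × 2.9842 = 1.475119902 GLM
1.475119902 GLM × 0.36148 = 0.53322634217496 OBL
0.53322634217496 OBL × 1.972 = 1.05152234676902112 XEL
Net change: 1.05152234676902112 − 1 = 0.05152234676902112 XEL

0.05152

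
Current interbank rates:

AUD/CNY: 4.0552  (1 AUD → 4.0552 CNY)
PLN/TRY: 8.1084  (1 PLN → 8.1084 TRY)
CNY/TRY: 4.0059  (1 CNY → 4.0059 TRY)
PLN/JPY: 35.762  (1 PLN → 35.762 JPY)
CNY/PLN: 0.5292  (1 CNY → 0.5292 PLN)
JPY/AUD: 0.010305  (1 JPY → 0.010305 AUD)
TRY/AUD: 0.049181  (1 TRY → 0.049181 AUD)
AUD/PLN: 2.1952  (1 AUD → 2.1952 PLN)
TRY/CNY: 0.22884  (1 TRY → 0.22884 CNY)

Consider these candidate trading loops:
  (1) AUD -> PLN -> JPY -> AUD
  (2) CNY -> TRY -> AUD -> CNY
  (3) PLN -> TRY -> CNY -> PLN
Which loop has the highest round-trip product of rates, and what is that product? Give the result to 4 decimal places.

0.9819

(1) 2.1952 × 35.762 × 0.010305 = 0.80899
(2) 4.0059 × 0.049181 × 4.0552 = 0.79893
(3) 8.1084 × 0.22884 × 0.5292 = 0.98194
Highest is cycle (3) at 0.9819 (≤1, no arbitrage).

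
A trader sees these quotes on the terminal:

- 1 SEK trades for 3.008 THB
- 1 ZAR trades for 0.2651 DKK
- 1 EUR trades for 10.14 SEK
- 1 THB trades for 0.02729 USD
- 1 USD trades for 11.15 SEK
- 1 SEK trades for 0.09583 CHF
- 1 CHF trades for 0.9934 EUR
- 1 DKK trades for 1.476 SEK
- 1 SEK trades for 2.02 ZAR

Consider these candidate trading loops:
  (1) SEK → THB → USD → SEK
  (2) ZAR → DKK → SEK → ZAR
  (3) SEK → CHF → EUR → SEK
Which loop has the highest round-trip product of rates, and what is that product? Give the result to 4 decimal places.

(1) 3.008 × 0.02729 × 11.15 = 0.91528
(2) 0.2651 × 1.476 × 2.02 = 0.79040
(3) 0.09583 × 0.9934 × 10.14 = 0.96530
Highest is cycle (3) at 0.9653 (≤1, no arbitrage).

0.9653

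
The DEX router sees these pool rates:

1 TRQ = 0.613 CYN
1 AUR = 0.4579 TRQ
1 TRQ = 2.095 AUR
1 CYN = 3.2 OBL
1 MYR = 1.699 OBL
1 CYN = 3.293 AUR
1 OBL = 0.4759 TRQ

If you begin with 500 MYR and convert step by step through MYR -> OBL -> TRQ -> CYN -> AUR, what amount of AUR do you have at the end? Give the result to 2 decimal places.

500 MYR × 1.699 = 849.5 OBL
849.5 OBL × 0.4759 = 404.27705 TRQ
404.27705 TRQ × 0.613 = 247.82183165 CYN
247.82183165 CYN × 3.293 = 816.07729162345 AUR

816.08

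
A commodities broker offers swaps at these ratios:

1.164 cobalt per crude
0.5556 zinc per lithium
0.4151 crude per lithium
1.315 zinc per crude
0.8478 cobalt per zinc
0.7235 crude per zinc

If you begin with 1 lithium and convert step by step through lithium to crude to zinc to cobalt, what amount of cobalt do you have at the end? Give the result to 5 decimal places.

1 lithium × 0.4151 = 0.4151 crude
0.4151 crude × 1.315 = 0.5458565 zinc
0.5458565 zinc × 0.8478 = 0.4627771407 cobalt

0.46278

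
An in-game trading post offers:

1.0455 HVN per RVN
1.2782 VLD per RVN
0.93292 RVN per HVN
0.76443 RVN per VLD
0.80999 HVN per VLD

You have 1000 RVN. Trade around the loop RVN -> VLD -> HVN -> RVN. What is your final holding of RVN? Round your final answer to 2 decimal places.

1000 RVN × 1.2782 = 1278.2 VLD
1278.2 VLD × 0.80999 = 1035.329218 HVN
1035.329218 HVN × 0.93292 = 965.87933405656 RVN

965.88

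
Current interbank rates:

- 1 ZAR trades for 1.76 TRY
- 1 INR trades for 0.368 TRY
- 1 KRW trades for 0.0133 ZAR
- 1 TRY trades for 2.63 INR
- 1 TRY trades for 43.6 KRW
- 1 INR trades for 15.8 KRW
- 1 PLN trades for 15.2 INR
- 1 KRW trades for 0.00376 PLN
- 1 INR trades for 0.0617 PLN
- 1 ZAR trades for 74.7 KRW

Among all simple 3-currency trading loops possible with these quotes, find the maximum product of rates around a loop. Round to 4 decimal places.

TRY→KRW→ZAR→TRY: 43.6 × 0.0133 × 1.76 = 1.02059
KRW→PLN→INR→KRW: 0.00376 × 15.2 × 15.8 = 0.90300
Maximum is TRY→KRW→ZAR→TRY at 1.0206; arbitrage exists.

1.0206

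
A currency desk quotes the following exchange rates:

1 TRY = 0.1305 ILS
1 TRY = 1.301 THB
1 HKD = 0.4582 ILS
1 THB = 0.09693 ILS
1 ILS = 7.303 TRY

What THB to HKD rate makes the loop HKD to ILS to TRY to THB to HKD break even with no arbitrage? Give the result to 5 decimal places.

Known legs of the cycle: 0.4582 × 7.303 × 1.301 = 4.3534512146
For no arbitrage the full-cycle product must be 1, so the missing rate is 1 / 4.3534512146 ≈ 0.2297028.

0.22970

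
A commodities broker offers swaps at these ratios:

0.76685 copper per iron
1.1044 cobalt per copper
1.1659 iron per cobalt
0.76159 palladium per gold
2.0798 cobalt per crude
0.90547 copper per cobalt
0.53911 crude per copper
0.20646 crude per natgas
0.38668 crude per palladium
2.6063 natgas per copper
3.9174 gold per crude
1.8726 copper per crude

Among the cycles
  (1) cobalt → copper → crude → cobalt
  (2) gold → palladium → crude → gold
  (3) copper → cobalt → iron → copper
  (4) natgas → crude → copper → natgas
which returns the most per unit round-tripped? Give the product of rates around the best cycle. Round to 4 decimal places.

(1) 0.90547 × 0.53911 × 2.0798 = 1.01525
(2) 0.76159 × 0.38668 × 3.9174 = 1.15364
(3) 1.1044 × 1.1659 × 0.76685 = 0.98741
(4) 0.20646 × 1.8726 × 2.6063 = 1.00764
Highest is cycle (2) at 1.1536 (>1, arbitrage).

1.1536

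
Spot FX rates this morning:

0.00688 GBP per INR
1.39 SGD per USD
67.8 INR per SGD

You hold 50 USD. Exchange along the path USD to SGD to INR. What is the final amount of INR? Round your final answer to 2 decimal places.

50 USD × 1.39 = 69.5 SGD
69.5 SGD × 67.8 = 4712.1 INR

4712.10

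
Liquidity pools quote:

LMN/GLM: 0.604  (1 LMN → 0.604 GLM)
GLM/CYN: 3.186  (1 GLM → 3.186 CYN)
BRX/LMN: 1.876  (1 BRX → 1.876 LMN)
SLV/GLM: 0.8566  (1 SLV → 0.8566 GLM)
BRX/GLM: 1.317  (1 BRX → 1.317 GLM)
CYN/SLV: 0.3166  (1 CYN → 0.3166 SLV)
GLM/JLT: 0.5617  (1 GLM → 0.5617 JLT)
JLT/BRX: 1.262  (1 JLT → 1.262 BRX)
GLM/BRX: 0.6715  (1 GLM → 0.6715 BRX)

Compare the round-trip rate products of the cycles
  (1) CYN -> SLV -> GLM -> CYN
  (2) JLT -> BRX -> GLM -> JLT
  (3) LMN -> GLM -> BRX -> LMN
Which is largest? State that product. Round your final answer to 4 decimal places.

0.9336

(1) 0.3166 × 0.8566 × 3.186 = 0.86404
(2) 1.262 × 1.317 × 0.5617 = 0.93358
(3) 0.604 × 0.6715 × 1.876 = 0.76088
Highest is cycle (2) at 0.9336 (≤1, no arbitrage).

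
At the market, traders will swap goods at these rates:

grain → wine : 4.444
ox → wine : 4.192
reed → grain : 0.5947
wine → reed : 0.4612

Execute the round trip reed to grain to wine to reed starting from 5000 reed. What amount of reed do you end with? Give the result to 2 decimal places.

6094.40

5000 reed × 0.5947 = 2973.5 grain
2973.5 grain × 4.444 = 13214.234 wine
13214.234 wine × 0.4612 = 6094.4047208 reed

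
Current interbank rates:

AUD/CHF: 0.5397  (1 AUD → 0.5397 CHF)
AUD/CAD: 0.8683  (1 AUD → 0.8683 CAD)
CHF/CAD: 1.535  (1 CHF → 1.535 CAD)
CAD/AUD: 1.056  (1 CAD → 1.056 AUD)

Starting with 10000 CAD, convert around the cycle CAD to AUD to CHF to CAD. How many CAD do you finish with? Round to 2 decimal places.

8748.32

10000 CAD × 1.056 = 10560 AUD
10560 AUD × 0.5397 = 5699.232 CHF
5699.232 CHF × 1.535 = 8748.32112 CAD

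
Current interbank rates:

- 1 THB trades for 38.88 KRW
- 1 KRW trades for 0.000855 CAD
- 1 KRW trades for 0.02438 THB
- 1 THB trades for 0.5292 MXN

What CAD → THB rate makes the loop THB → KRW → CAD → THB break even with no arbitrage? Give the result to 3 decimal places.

Known legs of the cycle: 38.88 × 0.000855 = 0.0332424
For no arbitrage the full-cycle product must be 1, so the missing rate is 1 / 0.0332424 ≈ 30.08206.

30.082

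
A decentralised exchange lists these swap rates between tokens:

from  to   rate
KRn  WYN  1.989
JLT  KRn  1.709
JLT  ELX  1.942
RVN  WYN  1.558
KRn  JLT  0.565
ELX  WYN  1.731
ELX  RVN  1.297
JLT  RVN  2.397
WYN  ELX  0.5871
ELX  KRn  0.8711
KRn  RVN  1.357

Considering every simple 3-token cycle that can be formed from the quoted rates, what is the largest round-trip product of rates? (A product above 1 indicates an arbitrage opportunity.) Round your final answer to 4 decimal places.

WYN→ELX→RVN→WYN: 0.5871 × 1.297 × 1.558 = 1.18637
WYN→ELX→KRn→WYN: 0.5871 × 0.8711 × 1.989 = 1.01722
KRn→JLT→ELX→KRn: 0.565 × 1.942 × 0.8711 = 0.95580
Maximum is WYN→ELX→RVN→WYN at 1.1864; arbitrage exists.

1.1864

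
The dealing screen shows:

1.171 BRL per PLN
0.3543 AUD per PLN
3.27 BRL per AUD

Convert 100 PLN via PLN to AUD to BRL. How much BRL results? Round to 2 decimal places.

115.86

100 PLN × 0.3543 = 35.43 AUD
35.43 AUD × 3.27 = 115.8561 BRL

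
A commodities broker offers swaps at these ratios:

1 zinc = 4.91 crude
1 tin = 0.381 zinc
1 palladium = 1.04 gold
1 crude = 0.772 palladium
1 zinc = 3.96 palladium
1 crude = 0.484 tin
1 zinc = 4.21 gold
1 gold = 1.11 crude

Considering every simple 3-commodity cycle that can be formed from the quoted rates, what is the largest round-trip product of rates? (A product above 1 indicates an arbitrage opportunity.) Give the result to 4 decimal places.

0.9054

zinc→crude→tin→zinc: 4.91 × 0.484 × 0.381 = 0.90542
palladium→gold→crude→palladium: 1.04 × 1.11 × 0.772 = 0.89120
Maximum is zinc→crude→tin→zinc at 0.9054; no arbitrage — every cycle loses value.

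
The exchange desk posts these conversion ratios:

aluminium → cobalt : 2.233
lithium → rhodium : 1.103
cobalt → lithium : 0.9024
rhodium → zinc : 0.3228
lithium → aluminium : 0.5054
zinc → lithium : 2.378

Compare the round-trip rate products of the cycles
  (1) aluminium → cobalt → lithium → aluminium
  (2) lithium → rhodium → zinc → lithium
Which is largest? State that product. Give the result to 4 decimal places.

(1) 2.233 × 0.9024 × 0.5054 = 1.01841
(2) 1.103 × 0.3228 × 2.378 = 0.84668
Highest is cycle (1) at 1.0184 (>1, arbitrage).

1.0184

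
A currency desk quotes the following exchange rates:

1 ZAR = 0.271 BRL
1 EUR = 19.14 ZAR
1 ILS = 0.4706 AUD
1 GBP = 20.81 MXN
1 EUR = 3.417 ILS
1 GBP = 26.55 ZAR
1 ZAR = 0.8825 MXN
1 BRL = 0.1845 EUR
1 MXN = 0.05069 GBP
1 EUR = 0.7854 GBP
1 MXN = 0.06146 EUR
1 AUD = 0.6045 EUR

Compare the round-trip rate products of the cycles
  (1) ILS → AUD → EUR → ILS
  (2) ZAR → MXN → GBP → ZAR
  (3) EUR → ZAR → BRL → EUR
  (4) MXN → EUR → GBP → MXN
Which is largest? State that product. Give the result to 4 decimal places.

(1) 0.4706 × 0.6045 × 3.417 = 0.97206
(2) 0.8825 × 0.05069 × 26.55 = 1.18769
(3) 19.14 × 0.271 × 0.1845 = 0.95699
(4) 0.06146 × 0.7854 × 20.81 = 1.00451
Highest is cycle (2) at 1.1877 (>1, arbitrage).

1.1877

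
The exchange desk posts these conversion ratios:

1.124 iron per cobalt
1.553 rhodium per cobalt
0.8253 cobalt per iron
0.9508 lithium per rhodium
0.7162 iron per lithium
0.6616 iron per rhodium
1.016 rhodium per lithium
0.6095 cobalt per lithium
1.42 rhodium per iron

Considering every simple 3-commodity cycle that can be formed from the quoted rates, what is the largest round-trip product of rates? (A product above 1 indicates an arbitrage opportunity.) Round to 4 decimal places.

0.9670

rhodium→lithium→iron→rhodium: 0.9508 × 0.7162 × 1.42 = 0.96697
rhodium→lithium→cobalt→rhodium: 0.9508 × 0.6095 × 1.553 = 0.89998
rhodium→iron→cobalt→rhodium: 0.6616 × 0.8253 × 1.553 = 0.84797
Maximum is rhodium→lithium→iron→rhodium at 0.9670; no arbitrage — every cycle loses value.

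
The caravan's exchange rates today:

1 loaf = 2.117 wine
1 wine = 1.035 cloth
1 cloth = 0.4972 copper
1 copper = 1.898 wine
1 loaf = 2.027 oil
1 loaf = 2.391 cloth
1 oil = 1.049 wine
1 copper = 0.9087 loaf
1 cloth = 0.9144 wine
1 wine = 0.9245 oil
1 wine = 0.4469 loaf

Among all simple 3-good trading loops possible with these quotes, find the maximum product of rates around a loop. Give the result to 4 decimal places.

1.0803

cloth→copper→loaf→cloth: 0.4972 × 0.9087 × 2.391 = 1.08027
cloth→wine→loaf→cloth: 0.9144 × 0.4469 × 2.391 = 0.97707
cloth→copper→wine→cloth: 0.4972 × 1.898 × 1.035 = 0.97671
oil→wine→loaf→oil: 1.049 × 0.4469 × 2.027 = 0.95025
Maximum is cloth→copper→loaf→cloth at 1.0803; arbitrage exists.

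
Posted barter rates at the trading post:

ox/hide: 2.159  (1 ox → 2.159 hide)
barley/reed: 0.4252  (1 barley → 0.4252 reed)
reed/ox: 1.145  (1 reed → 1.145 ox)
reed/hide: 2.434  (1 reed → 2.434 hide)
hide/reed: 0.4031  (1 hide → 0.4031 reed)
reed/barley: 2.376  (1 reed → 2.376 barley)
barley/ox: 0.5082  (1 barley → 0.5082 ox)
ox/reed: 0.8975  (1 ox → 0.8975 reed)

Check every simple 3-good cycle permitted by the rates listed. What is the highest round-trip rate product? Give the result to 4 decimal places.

1.0837

ox→reed→barley→ox: 0.8975 × 2.376 × 0.5082 = 1.08372
ox→hide→reed→ox: 2.159 × 0.4031 × 1.145 = 0.99649
Maximum is ox→reed→barley→ox at 1.0837; arbitrage exists.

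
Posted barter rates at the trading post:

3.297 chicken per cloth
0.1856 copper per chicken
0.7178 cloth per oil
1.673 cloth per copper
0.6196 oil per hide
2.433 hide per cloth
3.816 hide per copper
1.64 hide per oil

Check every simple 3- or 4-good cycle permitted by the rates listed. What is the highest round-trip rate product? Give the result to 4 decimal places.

1.0821

cloth→hide→oil→cloth: 2.433 × 0.6196 × 0.7178 = 1.08207
cloth→chicken→copper→cloth: 3.297 × 0.1856 × 1.673 = 1.02375
Maximum is cloth→hide→oil→cloth at 1.0821; arbitrage exists.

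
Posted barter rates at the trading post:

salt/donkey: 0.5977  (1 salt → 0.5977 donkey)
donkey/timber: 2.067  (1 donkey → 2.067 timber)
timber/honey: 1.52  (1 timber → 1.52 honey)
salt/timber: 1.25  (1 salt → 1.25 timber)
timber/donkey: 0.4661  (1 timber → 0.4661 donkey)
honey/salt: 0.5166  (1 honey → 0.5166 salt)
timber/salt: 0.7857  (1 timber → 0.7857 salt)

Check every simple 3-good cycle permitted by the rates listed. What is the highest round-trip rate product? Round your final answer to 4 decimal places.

0.9815

salt→timber→honey→salt: 1.25 × 1.52 × 0.5166 = 0.98154
salt→donkey→timber→salt: 0.5977 × 2.067 × 0.7857 = 0.97069
Maximum is salt→timber→honey→salt at 0.9815; no arbitrage — every cycle loses value.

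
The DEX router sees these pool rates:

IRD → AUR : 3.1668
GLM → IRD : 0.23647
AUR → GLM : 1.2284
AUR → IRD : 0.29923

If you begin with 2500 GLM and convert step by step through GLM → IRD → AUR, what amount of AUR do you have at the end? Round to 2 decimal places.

2500 GLM × 0.23647 = 591.175 IRD
591.175 IRD × 3.1668 = 1872.13299 AUR

1872.13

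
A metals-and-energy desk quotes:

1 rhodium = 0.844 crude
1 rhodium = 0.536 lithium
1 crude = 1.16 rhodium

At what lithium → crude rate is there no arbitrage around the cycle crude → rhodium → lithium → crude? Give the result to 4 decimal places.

1.6083

Known legs of the cycle: 1.16 × 0.536 = 0.62176
For no arbitrage the full-cycle product must be 1, so the missing rate is 1 / 0.62176 ≈ 1.608338.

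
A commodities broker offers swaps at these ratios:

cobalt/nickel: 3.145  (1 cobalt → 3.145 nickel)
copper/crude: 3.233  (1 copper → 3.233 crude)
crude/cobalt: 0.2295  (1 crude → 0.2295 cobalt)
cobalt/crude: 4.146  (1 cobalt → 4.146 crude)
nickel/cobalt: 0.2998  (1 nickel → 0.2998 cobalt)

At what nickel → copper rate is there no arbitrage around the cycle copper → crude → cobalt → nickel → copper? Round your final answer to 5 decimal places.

Known legs of the cycle: 3.233 × 0.2295 × 3.145 = 2.3335066575
For no arbitrage the full-cycle product must be 1, so the missing rate is 1 / 2.3335066575 ≈ 0.4285396.

0.42854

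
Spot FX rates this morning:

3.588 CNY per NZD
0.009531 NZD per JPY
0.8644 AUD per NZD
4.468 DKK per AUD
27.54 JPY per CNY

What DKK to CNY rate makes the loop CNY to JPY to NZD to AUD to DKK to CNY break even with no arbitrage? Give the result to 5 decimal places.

0.98644

Known legs of the cycle: 27.54 × 0.009531 × 0.8644 × 4.468 = 1.013748741616608
For no arbitrage the full-cycle product must be 1, so the missing rate is 1 / 1.013748741616608 ≈ 0.9864377.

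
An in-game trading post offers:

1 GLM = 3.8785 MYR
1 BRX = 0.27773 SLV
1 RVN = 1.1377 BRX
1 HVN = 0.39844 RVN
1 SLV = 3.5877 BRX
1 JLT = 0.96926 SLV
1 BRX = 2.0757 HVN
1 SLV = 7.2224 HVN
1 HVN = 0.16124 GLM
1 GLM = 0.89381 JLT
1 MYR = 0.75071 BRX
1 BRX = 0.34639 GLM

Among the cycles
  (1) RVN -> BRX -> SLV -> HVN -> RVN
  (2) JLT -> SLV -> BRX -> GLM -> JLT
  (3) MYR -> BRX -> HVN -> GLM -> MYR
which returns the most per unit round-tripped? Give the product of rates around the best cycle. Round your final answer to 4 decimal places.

(1) 1.1377 × 0.27773 × 7.2224 × 0.39844 = 0.90927
(2) 0.96926 × 3.5877 × 0.34639 × 0.89381 = 1.07663
(3) 0.75071 × 2.0757 × 0.16124 × 3.8785 = 0.97448
Highest is cycle (2) at 1.0766 (>1, arbitrage).

1.0766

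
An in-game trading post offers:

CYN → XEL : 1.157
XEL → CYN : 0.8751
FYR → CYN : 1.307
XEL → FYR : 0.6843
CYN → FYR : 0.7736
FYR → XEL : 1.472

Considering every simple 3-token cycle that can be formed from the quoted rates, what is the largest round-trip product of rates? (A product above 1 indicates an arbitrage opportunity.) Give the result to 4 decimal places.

1.0348

XEL→FYR→CYN→XEL: 0.6843 × 1.307 × 1.157 = 1.03480
XEL→CYN→FYR→XEL: 0.8751 × 0.7736 × 1.472 = 0.99651
Maximum is XEL→FYR→CYN→XEL at 1.0348; arbitrage exists.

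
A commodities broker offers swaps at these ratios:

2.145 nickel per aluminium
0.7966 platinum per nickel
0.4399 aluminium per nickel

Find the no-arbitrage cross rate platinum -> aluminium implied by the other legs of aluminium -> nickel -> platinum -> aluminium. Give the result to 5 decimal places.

Known legs of the cycle: 2.145 × 0.7966 = 1.708707
For no arbitrage the full-cycle product must be 1, so the missing rate is 1 / 1.708707 ≈ 0.5852378.

0.58524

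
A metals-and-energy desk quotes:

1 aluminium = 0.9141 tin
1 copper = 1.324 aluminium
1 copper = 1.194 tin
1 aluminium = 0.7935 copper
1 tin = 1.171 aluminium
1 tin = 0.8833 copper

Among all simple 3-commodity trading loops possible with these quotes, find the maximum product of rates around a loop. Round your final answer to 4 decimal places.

1.1095

aluminium→copper→tin→aluminium: 0.7935 × 1.194 × 1.171 = 1.10945
aluminium→tin→copper→aluminium: 0.9141 × 0.8833 × 1.324 = 1.06903
Maximum is aluminium→copper→tin→aluminium at 1.1095; arbitrage exists.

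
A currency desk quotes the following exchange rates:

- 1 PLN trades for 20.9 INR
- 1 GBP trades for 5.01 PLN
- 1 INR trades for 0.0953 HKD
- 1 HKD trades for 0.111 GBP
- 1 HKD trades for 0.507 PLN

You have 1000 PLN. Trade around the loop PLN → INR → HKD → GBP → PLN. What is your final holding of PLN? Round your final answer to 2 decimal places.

1000 PLN × 20.9 = 20900 INR
20900 INR × 0.0953 = 1991.77 HKD
1991.77 HKD × 0.111 = 221.08647 GBP
221.08647 GBP × 5.01 = 1107.6432147 PLN

1107.64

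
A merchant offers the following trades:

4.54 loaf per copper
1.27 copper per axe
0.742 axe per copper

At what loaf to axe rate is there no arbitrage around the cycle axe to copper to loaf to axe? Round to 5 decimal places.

0.17344

Known legs of the cycle: 1.27 × 4.54 = 5.7658
For no arbitrage the full-cycle product must be 1, so the missing rate is 1 / 5.7658 ≈ 0.1734365.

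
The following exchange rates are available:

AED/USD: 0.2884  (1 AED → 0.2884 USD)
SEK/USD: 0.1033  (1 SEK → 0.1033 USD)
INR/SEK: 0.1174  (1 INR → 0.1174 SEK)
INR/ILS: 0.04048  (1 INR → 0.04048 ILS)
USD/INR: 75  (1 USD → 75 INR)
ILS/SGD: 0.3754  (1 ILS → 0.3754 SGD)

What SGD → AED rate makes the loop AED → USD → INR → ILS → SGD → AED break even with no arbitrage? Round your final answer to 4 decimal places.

3.0423

Known legs of the cycle: 0.2884 × 75 × 0.04048 × 0.3754 = 0.32869363296
For no arbitrage the full-cycle product must be 1, so the missing rate is 1 / 0.32869363296 ≈ 3.042347.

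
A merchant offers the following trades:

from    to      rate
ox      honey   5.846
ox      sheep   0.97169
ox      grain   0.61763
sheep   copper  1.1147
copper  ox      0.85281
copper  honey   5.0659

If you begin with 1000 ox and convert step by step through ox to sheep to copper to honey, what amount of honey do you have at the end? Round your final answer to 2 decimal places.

1000 ox × 0.97169 = 971.69 sheep
971.69 sheep × 1.1147 = 1083.142843 copper
1083.142843 copper × 5.0659 = 5487.0933283537 honey

5487.09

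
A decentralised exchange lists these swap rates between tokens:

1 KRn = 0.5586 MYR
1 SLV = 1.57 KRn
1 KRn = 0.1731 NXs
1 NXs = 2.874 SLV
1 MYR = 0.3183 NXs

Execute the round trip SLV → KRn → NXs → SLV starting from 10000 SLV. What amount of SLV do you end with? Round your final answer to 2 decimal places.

10000 SLV × 1.57 = 15700 KRn
15700 KRn × 0.1731 = 2717.67 NXs
2717.67 NXs × 2.874 = 7810.58358 SLV

7810.58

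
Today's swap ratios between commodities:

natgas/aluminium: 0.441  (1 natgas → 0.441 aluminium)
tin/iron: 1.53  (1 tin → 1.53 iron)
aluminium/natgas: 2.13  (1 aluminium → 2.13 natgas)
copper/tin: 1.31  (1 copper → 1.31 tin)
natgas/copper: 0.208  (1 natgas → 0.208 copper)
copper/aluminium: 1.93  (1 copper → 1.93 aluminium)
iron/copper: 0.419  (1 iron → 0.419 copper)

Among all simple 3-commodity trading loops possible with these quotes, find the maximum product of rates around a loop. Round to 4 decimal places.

natgas→copper→aluminium→natgas: 0.208 × 1.93 × 2.13 = 0.85507
iron→copper→tin→iron: 0.419 × 1.31 × 1.53 = 0.83980
Maximum is natgas→copper→aluminium→natgas at 0.8551; no arbitrage — every cycle loses value.

0.8551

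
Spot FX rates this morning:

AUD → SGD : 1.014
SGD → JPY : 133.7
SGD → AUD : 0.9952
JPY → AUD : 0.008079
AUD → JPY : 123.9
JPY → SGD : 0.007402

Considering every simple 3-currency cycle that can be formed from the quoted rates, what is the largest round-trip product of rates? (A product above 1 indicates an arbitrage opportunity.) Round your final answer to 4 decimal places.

1.0953

AUD→SGD→JPY→AUD: 1.014 × 133.7 × 0.008079 = 1.09528
AUD→JPY→SGD→AUD: 123.9 × 0.007402 × 0.9952 = 0.91271
Maximum is AUD→SGD→JPY→AUD at 1.0953; arbitrage exists.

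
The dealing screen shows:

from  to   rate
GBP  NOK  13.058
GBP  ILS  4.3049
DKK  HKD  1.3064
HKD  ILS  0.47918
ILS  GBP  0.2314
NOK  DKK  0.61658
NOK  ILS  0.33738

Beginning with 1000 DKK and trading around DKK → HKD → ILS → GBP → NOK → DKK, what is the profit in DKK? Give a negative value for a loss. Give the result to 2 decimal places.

166.28

1000 DKK × 1.3064 = 1306.4 HKD
1306.4 HKD × 0.47918 = 626.000752 ILS
626.000752 ILS × 0.2314 = 144.8565740128 GBP
144.8565740128 GBP × 13.058 = 1891.5371434591424 NOK
1891.5371434591424 NOK × 0.61658 = 1166.283971914038020992 DKK
Net change: 1166.283971914038020992 − 1000 = 166.283971914038020992 DKK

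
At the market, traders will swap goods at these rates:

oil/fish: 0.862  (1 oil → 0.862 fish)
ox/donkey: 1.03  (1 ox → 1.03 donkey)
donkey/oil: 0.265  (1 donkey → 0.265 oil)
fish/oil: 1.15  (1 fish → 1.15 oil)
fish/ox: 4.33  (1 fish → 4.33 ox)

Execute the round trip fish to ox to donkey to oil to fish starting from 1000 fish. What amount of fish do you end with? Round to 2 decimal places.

1018.77

1000 fish × 4.33 = 4330 ox
4330 ox × 1.03 = 4459.9 donkey
4459.9 donkey × 0.265 = 1181.8735 oil
1181.8735 oil × 0.862 = 1018.774957 fish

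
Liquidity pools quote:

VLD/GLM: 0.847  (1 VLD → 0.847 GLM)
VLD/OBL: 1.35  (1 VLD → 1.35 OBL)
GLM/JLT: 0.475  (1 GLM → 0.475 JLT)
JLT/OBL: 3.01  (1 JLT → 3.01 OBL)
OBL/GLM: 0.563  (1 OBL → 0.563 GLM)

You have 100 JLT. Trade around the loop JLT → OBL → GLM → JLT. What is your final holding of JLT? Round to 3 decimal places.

100 JLT × 3.01 = 301 OBL
301 OBL × 0.563 = 169.463 GLM
169.463 GLM × 0.475 = 80.494925 JLT

80.495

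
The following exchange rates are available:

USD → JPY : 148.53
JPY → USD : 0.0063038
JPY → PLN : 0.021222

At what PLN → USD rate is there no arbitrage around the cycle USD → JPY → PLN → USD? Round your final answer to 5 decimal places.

0.31725

Known legs of the cycle: 148.53 × 0.021222 = 3.15210366
For no arbitrage the full-cycle product must be 1, so the missing rate is 1 / 3.15210366 ≈ 0.3172484.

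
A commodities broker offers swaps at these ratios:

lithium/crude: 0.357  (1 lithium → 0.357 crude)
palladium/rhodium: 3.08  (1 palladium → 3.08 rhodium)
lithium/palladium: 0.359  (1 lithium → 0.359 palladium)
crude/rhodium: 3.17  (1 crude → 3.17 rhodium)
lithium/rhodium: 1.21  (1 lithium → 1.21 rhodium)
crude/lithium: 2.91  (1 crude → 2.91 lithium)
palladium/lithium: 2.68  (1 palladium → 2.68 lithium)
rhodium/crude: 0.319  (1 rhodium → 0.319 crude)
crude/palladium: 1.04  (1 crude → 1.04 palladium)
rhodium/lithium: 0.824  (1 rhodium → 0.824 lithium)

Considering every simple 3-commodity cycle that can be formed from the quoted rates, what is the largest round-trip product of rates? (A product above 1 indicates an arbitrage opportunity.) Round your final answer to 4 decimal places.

1.1232

crude→lithium→rhodium→crude: 2.91 × 1.21 × 0.319 = 1.12323
crude→palladium→rhodium→crude: 1.04 × 3.08 × 0.319 = 1.02182
crude→palladium→lithium→crude: 1.04 × 2.68 × 0.357 = 0.99503
crude→rhodium→lithium→crude: 3.17 × 0.824 × 0.357 = 0.93251
rhodium→lithium→palladium→rhodium: 0.824 × 0.359 × 3.08 = 0.91111
Maximum is crude→lithium→rhodium→crude at 1.1232; arbitrage exists.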